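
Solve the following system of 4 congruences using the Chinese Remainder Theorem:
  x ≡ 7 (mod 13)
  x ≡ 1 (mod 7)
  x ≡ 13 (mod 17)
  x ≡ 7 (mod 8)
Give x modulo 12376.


Product of moduli M = 13 · 7 · 17 · 8 = 12376.
Merge one congruence at a time:
  Start: x ≡ 7 (mod 13).
  Combine with x ≡ 1 (mod 7); new modulus lcm = 91.
    Write x = 7 + 13·t and substitute into x ≡ 1 (mod 7): 13·t ≡ 1 − 7 = -6 (mod 7).
    Reduce coefficients mod 7: 6·t ≡ 1 (mod 7).
    The inverse of 6 mod 7 is 6 (since 6·6 = 36 = 5·7 + 1), so t ≡ 6·1 = 6 ≡ 6 (mod 7).
    Then x = 7 + 13·6 = 85, valid modulo lcm(13, 7) = 91: x ≡ 85 (mod 91).
  Combine with x ≡ 13 (mod 17); new modulus lcm = 1547.
    Write x = 85 + 91·t and substitute into x ≡ 13 (mod 17): 91·t ≡ 13 − 85 = -72 (mod 17).
    Reduce coefficients mod 17: 6·t ≡ 13 (mod 17).
    The inverse of 6 mod 17 is 3 (since 6·3 = 18 = 1·17 + 1), so t ≡ 3·13 = 39 ≡ 5 (mod 17).
    Then x = 85 + 91·5 = 540, valid modulo lcm(91, 17) = 1547: x ≡ 540 (mod 1547).
  Combine with x ≡ 7 (mod 8); new modulus lcm = 12376.
    Write x = 540 + 1547·t and substitute into x ≡ 7 (mod 8): 1547·t ≡ 7 − 540 = -533 (mod 8).
    Reduce coefficients mod 8: 3·t ≡ 3 (mod 8).
    The inverse of 3 mod 8 is 3 (since 3·3 = 9 = 1·8 + 1), so t ≡ 3·3 = 9 ≡ 1 (mod 8).
    Then x = 540 + 1547·1 = 2087, valid modulo lcm(1547, 8) = 12376: x ≡ 2087 (mod 12376).
Verify against each original: 2087 mod 13 = 7, 2087 mod 7 = 1, 2087 mod 17 = 13, 2087 mod 8 = 7.

x ≡ 2087 (mod 12376).


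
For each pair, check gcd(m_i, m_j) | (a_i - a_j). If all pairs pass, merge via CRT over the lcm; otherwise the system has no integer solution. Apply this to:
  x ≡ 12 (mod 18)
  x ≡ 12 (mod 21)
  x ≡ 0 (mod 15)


Moduli 18, 21, 15 are not pairwise coprime, so CRT works modulo lcm(m_i) when all pairwise compatibility conditions hold.
Pairwise compatibility: gcd(m_i, m_j) must divide a_i - a_j for every pair.
Merge one congruence at a time:
  Start: x ≡ 12 (mod 18).
  Combine with x ≡ 12 (mod 21): gcd(18, 21) = 3; 12 - 12 = 0, which IS divisible by 3, so compatible.
    Write x = 12 + 18·t and substitute into x ≡ 12 (mod 21): 18·t ≡ 12 − 12 = 0 (mod 21).
    Divide the congruence (and modulus) by g = 3: 6·t ≡ 0 (mod 7).
    The inverse of 6 mod 7 is 6 (since 6·6 = 36 = 5·7 + 1), so t ≡ 6·0 = 0 ≡ 0 (mod 7).
    Then x = 12 + 18·0 = 12, valid modulo lcm(18, 21) = 126: x ≡ 12 (mod 126).
  Combine with x ≡ 0 (mod 15): gcd(126, 15) = 3; 0 - 12 = -12, which IS divisible by 3, so compatible.
    Write x = 12 + 126·t and substitute into x ≡ 0 (mod 15): 126·t ≡ 0 − 12 = -12 (mod 15).
    Divide the congruence (and modulus) by g = 3: 42·t ≡ -4 (mod 5).
    Reduce coefficients mod 5: 2·t ≡ 1 (mod 5).
    The inverse of 2 mod 5 is 3 (since 2·3 = 6 = 1·5 + 1), so t ≡ 3·1 = 3 ≡ 3 (mod 5).
    Then x = 12 + 126·3 = 390, valid modulo lcm(126, 15) = 630: x ≡ 390 (mod 630).
Verify: 390 mod 18 = 12, 390 mod 21 = 12, 390 mod 15 = 0.

x ≡ 390 (mod 630).


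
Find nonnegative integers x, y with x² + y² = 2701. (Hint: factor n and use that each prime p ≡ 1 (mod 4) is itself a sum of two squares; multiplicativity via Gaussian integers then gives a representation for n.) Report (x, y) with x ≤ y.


Step 1: Factor n = 2701 = 37 · 73.
Step 2: Check the mod-4 condition on each prime factor: 37 ≡ 1 (mod 4), exponent 1; 73 ≡ 1 (mod 4), exponent 1.
All primes ≡ 3 (mod 4) appear to even exponent (or don't appear), so by the two-squares theorem n IS expressible as a sum of two squares.
Step 3: Build a representation. Here n = 37 · 73 is a product of primes ≡ 1 (mod 4). Each prime p ≡ 1 (mod 4) is itself a sum of two squares; find a² by testing p − a² for a perfect square:
  37: 37 − 1² = 36 = 6² ⇒ 37 = 1² + 6².
  73: 73 − 1² = 72, 73 − 2² = 69, 73 − 3² = 64 = 8² ⇒ 73 = 3² + 8².
  Combine using the Brahmagupta–Fibonacci identity (a² + b²)(c² + d²) = (ac − bd)² + (ad + bc)² = (ac + bd)² + (ad − bc)²:
  37 · 73 = 2701: from (1² + 6²)(3² + 8²), take (1·3 − 6·8, 1·8 + 6·3) = (3 − 48, 8 + 18) = (-45, 26); dropping signs (only squares matter) gives (45, 26); check 45² + 26² = 2025 + 676 = 2701 ✓.
Step 4: Order so x ≤ y and verify: 26² + 45² = 676 + 2025 = 2701 = n. ✓

n = 2701 = 26² + 45² (one valid representation with x ≤ y).


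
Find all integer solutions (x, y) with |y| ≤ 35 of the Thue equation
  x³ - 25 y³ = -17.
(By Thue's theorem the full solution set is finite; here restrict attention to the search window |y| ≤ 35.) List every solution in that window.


The equation is x³ - 25y³ = -17. For fixed y, x³ = 25·y³ − 17, so a solution requires the RHS to be a perfect cube.
Strategy: iterate y from -35 to 35, compute RHS = 25·y³ − 17, and check whether it is a (positive or negative) perfect cube.
Check small values of y:
  y = 0: RHS = -17 is not a perfect cube.
  y = 1: RHS = 8 = (2)³ ⇒ x = 2 works.
  y = -1: RHS = -42 is not a perfect cube.
  y = 2: RHS = 183 is not a perfect cube.
  y = -2: RHS = -217 is not a perfect cube.
  y = 3: RHS = 658 is not a perfect cube.
  y = -3: RHS = -692 is not a perfect cube.
Continuing the search up to |y| = 35 finds no further solutions beyond those listed.
Collected solutions: (2, 1).

Solutions (with |y| ≤ 35): (2, 1).


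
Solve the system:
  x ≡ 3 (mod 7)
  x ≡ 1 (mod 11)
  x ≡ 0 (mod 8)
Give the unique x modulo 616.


Moduli 7, 11, 8 are pairwise coprime; by CRT there is a unique solution modulo M = 7 · 11 · 8 = 616.
Solve pairwise, accumulating the modulus:
  Start with x ≡ 3 (mod 7).
  Combine with x ≡ 1 (mod 11): since gcd(7, 11) = 1, we get a unique residue mod 77.
    Write x = 3 + 7·t and substitute into x ≡ 1 (mod 11): 7·t ≡ 1 − 3 = -2 (mod 11).
    Reduce coefficients mod 11: 7·t ≡ 9 (mod 11).
    The inverse of 7 mod 11 is 8 (since 7·8 = 56 = 5·11 + 1), so t ≡ 8·9 = 72 ≡ 6 (mod 11).
    Then x = 3 + 7·6 = 45, valid modulo lcm(7, 11) = 77: x ≡ 45 (mod 77).
  Combine with x ≡ 0 (mod 8): since gcd(77, 8) = 1, we get a unique residue mod 616.
    Write x = 45 + 77·t and substitute into x ≡ 0 (mod 8): 77·t ≡ 0 − 45 = -45 (mod 8).
    Reduce coefficients mod 8: 5·t ≡ 3 (mod 8).
    The inverse of 5 mod 8 is 5 (since 5·5 = 25 = 3·8 + 1), so t ≡ 5·3 = 15 ≡ 7 (mod 8).
    Then x = 45 + 77·7 = 584, valid modulo lcm(77, 8) = 616: x ≡ 584 (mod 616).
Verify: 584 mod 7 = 3 ✓, 584 mod 11 = 1 ✓, 584 mod 8 = 0 ✓.

x ≡ 584 (mod 616).


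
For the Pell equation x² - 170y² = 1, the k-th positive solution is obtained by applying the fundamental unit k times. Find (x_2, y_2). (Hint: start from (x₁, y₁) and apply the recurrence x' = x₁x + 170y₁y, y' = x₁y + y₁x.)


Step 1: Find the fundamental solution (x₁, y₁) of x² - 170y² = 1.
  Expand √170 as a continued fraction. a₀ = ⌊√170⌋ = 13; iterate m_{k+1} = d_k·a_k − m_k, d_{k+1} = (170 − m_{k+1}²)/d_k, a_{k+1} = ⌊(a₀ + m_{k+1})/d_{k+1}⌋ (starting m₀ = 0, d₀ = 1), with convergents p_k = a_k·p_{k-1} + p_{k-2}, q_k = a_k·q_{k-1} + q_{k-2} (p₋₁ = 1, q₋₁ = 0):
  k = 0: a₀ = 13; p₀/q₀ = 13/1; p₀² − 170·q₀² = 169 − 170 = -1.
  k = 1: m = 13, d = 1, a = ⌊(13 + 13)/1⌋ = 26; p/q = (26·13 + 1)/(26·1 + 0) = 339/26; p² − 170·q² = 114921 − 114920 = 1.
  The first convergent with p² − 170·q² = 1 gives the fundamental solution (x₁, y₁) = (339, 26).
Step 2: Apply the recurrence (x_{n+1}, y_{n+1}) = (x₁x_n + 170y₁y_n, x₁y_n + y₁x_n) repeatedly.
  From (x_1, y_1) = (339, 26): x_2 = 339·339 + 170·26·26 = 229841; y_2 = 339·26 + 26·339 = 17628.
Step 3: Verify x_2² - 170·y_2² = 52826885281 - 52826885280 = 1 (should be 1). ✓

(x_1, y_1) = (339, 26); (x_2, y_2) = (229841, 17628).


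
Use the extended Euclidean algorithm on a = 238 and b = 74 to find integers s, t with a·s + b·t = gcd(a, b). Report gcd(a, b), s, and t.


Euclidean algorithm on (238, 74) — divide until remainder is 0:
  238 = 3 · 74 + 16
  74 = 4 · 16 + 10
  16 = 1 · 10 + 6
  10 = 1 · 6 + 4
  6 = 1 · 4 + 2
  4 = 2 · 2 + 0
gcd(238, 74) = 2.
Track Bezout coefficients alongside the remainders: start with r₀ = 238 = a·1 + b·0 (s = 1, t = 0) and r₁ = 74 = a·0 + b·1 (s = 0, t = 1); each new remainder r_{k+1} = r_{k-1} − q_k·r_k inherits s_{k+1} = s_{k-1} − q_k·s_k, t_{k+1} = t_{k-1} − q_k·t_k, so r_k = a·s_k + b·t_k at every step:
  q = 3: r = 16, s = 1 − 3·0 = 1, t = 0 − 3·1 = -3  (check: 238·1 + 74·(-3) = 16)
  q = 4: r = 10, s = 0 − 4·1 = -4, t = 1 − 4·(-3) = 13  (check: 238·(-4) + 74·13 = 10)
  q = 1: r = 6, s = 1 − 1·(-4) = 5, t = -3 − 1·13 = -16  (check: 238·5 + 74·(-16) = 6)
  q = 1: r = 4, s = -4 − 1·5 = -9, t = 13 − 1·(-16) = 29  (check: 238·(-9) + 74·29 = 4)
  q = 1: r = 2, s = 5 − 1·(-9) = 14, t = -16 − 1·29 = -45  (check: 238·14 + 74·(-45) = 2)
The row with r = 2 (the gcd) gives the Bezout coefficients s = 14, t = -45.
Result: 238 · (14) + 74 · (-45) = 2.

gcd(238, 74) = 2; s = 14, t = -45 (check: 238·14 + 74·(-45) = 2).


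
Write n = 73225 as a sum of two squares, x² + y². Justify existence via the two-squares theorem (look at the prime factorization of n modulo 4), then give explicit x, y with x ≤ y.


Step 1: Factor n = 73225 = 5^2 · 29 · 101.
Step 2: Check the mod-4 condition on each prime factor: 5 ≡ 1 (mod 4), exponent 2; 29 ≡ 1 (mod 4), exponent 1; 101 ≡ 1 (mod 4), exponent 1.
All primes ≡ 3 (mod 4) appear to even exponent (or don't appear), so by the two-squares theorem n IS expressible as a sum of two squares.
Step 3: Build a representation. Group n = k² · m with k = 5 and m = 29 · 101 = 2929 (a product of primes ≡ 1 (mod 4)); a representation of m scales to one of n via (k·x)² + (k·y)² = k²(x² + y²). Each prime p ≡ 1 (mod 4) is itself a sum of two squares; find a² by testing p − a² for a perfect square:
  29: 29 − 1² = 28, 29 − 2² = 25 = 5² ⇒ 29 = 2² + 5².
  101: 101 − 1² = 100 = 10² ⇒ 101 = 1² + 10².
  Combine using the Brahmagupta–Fibonacci identity (a² + b²)(c² + d²) = (ac − bd)² + (ad + bc)² = (ac + bd)² + (ad − bc)²:
  29 · 101 = 2929: from (2² + 5²)(1² + 10²), take (2·1 − 5·10, 2·10 + 5·1) = (2 − 50, 20 + 5) = (-48, 25); dropping signs (only squares matter) gives (48, 25); check 48² + 25² = 2304 + 625 = 2929 ✓.
  Scale by k = 5: (5·48, 5·25) = (240, 125).
Step 4: Order so x ≤ y and verify: 125² + 240² = 15625 + 57600 = 73225 = n. ✓

n = 73225 = 125² + 240² (one valid representation with x ≤ y).


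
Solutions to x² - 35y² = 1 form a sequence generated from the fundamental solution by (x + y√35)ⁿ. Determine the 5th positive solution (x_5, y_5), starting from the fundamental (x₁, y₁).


Step 1: Find the fundamental solution (x₁, y₁) of x² - 35y² = 1.
  Expand √35 as a continued fraction. a₀ = ⌊√35⌋ = 5; iterate m_{k+1} = d_k·a_k − m_k, d_{k+1} = (35 − m_{k+1}²)/d_k, a_{k+1} = ⌊(a₀ + m_{k+1})/d_{k+1}⌋ (starting m₀ = 0, d₀ = 1), with convergents p_k = a_k·p_{k-1} + p_{k-2}, q_k = a_k·q_{k-1} + q_{k-2} (p₋₁ = 1, q₋₁ = 0):
  k = 0: a₀ = 5; p₀/q₀ = 5/1; p₀² − 35·q₀² = 25 − 35 = -10.
  k = 1: m = 5, d = 10, a = ⌊(5 + 5)/10⌋ = 1; p/q = (1·5 + 1)/(1·1 + 0) = 6/1; p² − 35·q² = 36 − 35 = 1.
  The first convergent with p² − 35·q² = 1 gives the fundamental solution (x₁, y₁) = (6, 1).
Step 2: Apply the recurrence (x_{n+1}, y_{n+1}) = (x₁x_n + 35y₁y_n, x₁y_n + y₁x_n) repeatedly.
  From (x_1, y_1) = (6, 1): x_2 = 6·6 + 35·1·1 = 71; y_2 = 6·1 + 1·6 = 12.
  From (x_2, y_2) = (71, 12): x_3 = 6·71 + 35·1·12 = 846; y_3 = 6·12 + 1·71 = 143.
  From (x_3, y_3) = (846, 143): x_4 = 6·846 + 35·1·143 = 10081; y_4 = 6·143 + 1·846 = 1704.
  From (x_4, y_4) = (10081, 1704): x_5 = 6·10081 + 35·1·1704 = 120126; y_5 = 6·1704 + 1·10081 = 20305.
Step 3: Verify x_5² - 35·y_5² = 14430255876 - 14430255875 = 1 (should be 1). ✓

(x_1, y_1) = (6, 1); (x_5, y_5) = (120126, 20305).


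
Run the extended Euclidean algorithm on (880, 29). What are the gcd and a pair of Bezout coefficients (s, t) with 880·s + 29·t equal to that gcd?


Euclidean algorithm on (880, 29) — divide until remainder is 0:
  880 = 30 · 29 + 10
  29 = 2 · 10 + 9
  10 = 1 · 9 + 1
  9 = 9 · 1 + 0
gcd(880, 29) = 1.
Track Bezout coefficients alongside the remainders: start with r₀ = 880 = a·1 + b·0 (s = 1, t = 0) and r₁ = 29 = a·0 + b·1 (s = 0, t = 1); each new remainder r_{k+1} = r_{k-1} − q_k·r_k inherits s_{k+1} = s_{k-1} − q_k·s_k, t_{k+1} = t_{k-1} − q_k·t_k, so r_k = a·s_k + b·t_k at every step:
  q = 30: r = 10, s = 1 − 30·0 = 1, t = 0 − 30·1 = -30  (check: 880·1 + 29·(-30) = 10)
  q = 2: r = 9, s = 0 − 2·1 = -2, t = 1 − 2·(-30) = 61  (check: 880·(-2) + 29·61 = 9)
  q = 1: r = 1, s = 1 − 1·(-2) = 3, t = -30 − 1·61 = -91  (check: 880·3 + 29·(-91) = 1)
The row with r = 1 (the gcd) gives the Bezout coefficients s = 3, t = -91.
Result: 880 · (3) + 29 · (-91) = 1.

gcd(880, 29) = 1; s = 3, t = -91 (check: 880·3 + 29·(-91) = 1).


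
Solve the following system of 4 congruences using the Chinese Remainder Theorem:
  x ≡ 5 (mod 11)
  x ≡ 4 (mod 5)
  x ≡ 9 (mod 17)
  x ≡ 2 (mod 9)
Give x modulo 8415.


Product of moduli M = 11 · 5 · 17 · 9 = 8415.
Merge one congruence at a time:
  Start: x ≡ 5 (mod 11).
  Combine with x ≡ 4 (mod 5); new modulus lcm = 55.
    Write x = 5 + 11·t and substitute into x ≡ 4 (mod 5): 11·t ≡ 4 − 5 = -1 (mod 5).
    Reduce coefficients mod 5: 1·t ≡ 4 (mod 5).
    So t ≡ 4 (mod 5).
    Then x = 5 + 11·4 = 49, valid modulo lcm(11, 5) = 55: x ≡ 49 (mod 55).
  Combine with x ≡ 9 (mod 17); new modulus lcm = 935.
    Write x = 49 + 55·t and substitute into x ≡ 9 (mod 17): 55·t ≡ 9 − 49 = -40 (mod 17).
    Reduce coefficients mod 17: 4·t ≡ 11 (mod 17).
    The inverse of 4 mod 17 is 13 (since 4·13 = 52 = 3·17 + 1), so t ≡ 13·11 = 143 ≡ 7 (mod 17).
    Then x = 49 + 55·7 = 434, valid modulo lcm(55, 17) = 935: x ≡ 434 (mod 935).
  Combine with x ≡ 2 (mod 9); new modulus lcm = 8415.
    Write x = 434 + 935·t and substitute into x ≡ 2 (mod 9): 935·t ≡ 2 − 434 = -432 (mod 9).
    Reduce coefficients mod 9: 8·t ≡ 0 (mod 9).
    The inverse of 8 mod 9 is 8 (since 8·8 = 64 = 7·9 + 1), so t ≡ 8·0 = 0 ≡ 0 (mod 9).
    Then x = 434 + 935·0 = 434, valid modulo lcm(935, 9) = 8415: x ≡ 434 (mod 8415).
Verify against each original: 434 mod 11 = 5, 434 mod 5 = 4, 434 mod 17 = 9, 434 mod 9 = 2.

x ≡ 434 (mod 8415).


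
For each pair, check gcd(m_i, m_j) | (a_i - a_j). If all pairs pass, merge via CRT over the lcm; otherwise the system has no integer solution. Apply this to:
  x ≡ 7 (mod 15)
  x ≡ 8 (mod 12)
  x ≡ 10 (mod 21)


Moduli 15, 12, 21 are not pairwise coprime, so CRT works modulo lcm(m_i) when all pairwise compatibility conditions hold.
Pairwise compatibility: gcd(m_i, m_j) must divide a_i - a_j for every pair.
Merge one congruence at a time:
  Start: x ≡ 7 (mod 15).
  Combine with x ≡ 8 (mod 12): gcd(15, 12) = 3, and 8 - 7 = 1 is NOT divisible by 3.
    ⇒ system is inconsistent (no integer solution).

No solution (the system is inconsistent).


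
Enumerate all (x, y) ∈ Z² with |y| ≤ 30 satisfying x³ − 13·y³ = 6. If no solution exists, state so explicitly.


The equation is x³ - 13y³ = 6. For fixed y, x³ = 13·y³ + 6, so a solution requires the RHS to be a perfect cube.
Strategy: iterate y from -30 to 30, compute RHS = 13·y³ + 6, and check whether it is a (positive or negative) perfect cube.
Check small values of y:
  y = 0: RHS = 6 is not a perfect cube.
  y = 1: RHS = 19 is not a perfect cube.
  y = -1: RHS = -7 is not a perfect cube.
  y = 2: RHS = 110 is not a perfect cube.
  y = -2: RHS = -98 is not a perfect cube.
  y = 3: RHS = 357 is not a perfect cube.
  y = -3: RHS = -345 is not a perfect cube.
Continuing the search up to |y| = 30 finds no solutions either.
No (x, y) in the scanned range satisfies the equation.

No integer solutions with |y| ≤ 30.


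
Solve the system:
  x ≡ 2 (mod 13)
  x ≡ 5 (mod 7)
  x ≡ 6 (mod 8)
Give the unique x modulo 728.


Moduli 13, 7, 8 are pairwise coprime; by CRT there is a unique solution modulo M = 13 · 7 · 8 = 728.
Solve pairwise, accumulating the modulus:
  Start with x ≡ 2 (mod 13).
  Combine with x ≡ 5 (mod 7): since gcd(13, 7) = 1, we get a unique residue mod 91.
    Write x = 2 + 13·t and substitute into x ≡ 5 (mod 7): 13·t ≡ 5 − 2 = 3 (mod 7).
    Reduce coefficients mod 7: 6·t ≡ 3 (mod 7).
    The inverse of 6 mod 7 is 6 (since 6·6 = 36 = 5·7 + 1), so t ≡ 6·3 = 18 ≡ 4 (mod 7).
    Then x = 2 + 13·4 = 54, valid modulo lcm(13, 7) = 91: x ≡ 54 (mod 91).
  Combine with x ≡ 6 (mod 8): since gcd(91, 8) = 1, we get a unique residue mod 728.
    Write x = 54 + 91·t and substitute into x ≡ 6 (mod 8): 91·t ≡ 6 − 54 = -48 (mod 8).
    Reduce coefficients mod 8: 3·t ≡ 0 (mod 8).
    The inverse of 3 mod 8 is 3 (since 3·3 = 9 = 1·8 + 1), so t ≡ 3·0 = 0 ≡ 0 (mod 8).
    Then x = 54 + 91·0 = 54, valid modulo lcm(91, 8) = 728: x ≡ 54 (mod 728).
Verify: 54 mod 13 = 2 ✓, 54 mod 7 = 5 ✓, 54 mod 8 = 6 ✓.

x ≡ 54 (mod 728).


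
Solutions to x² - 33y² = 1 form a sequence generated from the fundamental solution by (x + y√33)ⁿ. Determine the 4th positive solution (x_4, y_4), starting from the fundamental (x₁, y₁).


Step 1: Find the fundamental solution (x₁, y₁) of x² - 33y² = 1.
  Expand √33 as a continued fraction. a₀ = ⌊√33⌋ = 5; iterate m_{k+1} = d_k·a_k − m_k, d_{k+1} = (33 − m_{k+1}²)/d_k, a_{k+1} = ⌊(a₀ + m_{k+1})/d_{k+1}⌋ (starting m₀ = 0, d₀ = 1), with convergents p_k = a_k·p_{k-1} + p_{k-2}, q_k = a_k·q_{k-1} + q_{k-2} (p₋₁ = 1, q₋₁ = 0):
  k = 0: a₀ = 5; p₀/q₀ = 5/1; p₀² − 33·q₀² = 25 − 33 = -8.
  k = 1: m = 5, d = 8, a = ⌊(5 + 5)/8⌋ = 1; p/q = (1·5 + 1)/(1·1 + 0) = 6/1; p² − 33·q² = 36 − 33 = 3.
  k = 2: m = 3, d = 3, a = ⌊(5 + 3)/3⌋ = 2; p/q = (2·6 + 5)/(2·1 + 1) = 17/3; p² − 33·q² = 289 − 297 = -8.
  k = 3: m = 3, d = 8, a = ⌊(5 + 3)/8⌋ = 1; p/q = (1·17 + 6)/(1·3 + 1) = 23/4; p² − 33·q² = 529 − 528 = 1.
  The first convergent with p² − 33·q² = 1 gives the fundamental solution (x₁, y₁) = (23, 4).
Step 2: Apply the recurrence (x_{n+1}, y_{n+1}) = (x₁x_n + 33y₁y_n, x₁y_n + y₁x_n) repeatedly.
  From (x_1, y_1) = (23, 4): x_2 = 23·23 + 33·4·4 = 1057; y_2 = 23·4 + 4·23 = 184.
  From (x_2, y_2) = (1057, 184): x_3 = 23·1057 + 33·4·184 = 48599; y_3 = 23·184 + 4·1057 = 8460.
  From (x_3, y_3) = (48599, 8460): x_4 = 23·48599 + 33·4·8460 = 2234497; y_4 = 23·8460 + 4·48599 = 388976.
Step 3: Verify x_4² - 33·y_4² = 4992976843009 - 4992976843008 = 1 (should be 1). ✓

(x_1, y_1) = (23, 4); (x_4, y_4) = (2234497, 388976).


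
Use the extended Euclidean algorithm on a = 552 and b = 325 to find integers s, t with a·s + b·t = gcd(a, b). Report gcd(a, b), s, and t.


Euclidean algorithm on (552, 325) — divide until remainder is 0:
  552 = 1 · 325 + 227
  325 = 1 · 227 + 98
  227 = 2 · 98 + 31
  98 = 3 · 31 + 5
  31 = 6 · 5 + 1
  5 = 5 · 1 + 0
gcd(552, 325) = 1.
Track Bezout coefficients alongside the remainders: start with r₀ = 552 = a·1 + b·0 (s = 1, t = 0) and r₁ = 325 = a·0 + b·1 (s = 0, t = 1); each new remainder r_{k+1} = r_{k-1} − q_k·r_k inherits s_{k+1} = s_{k-1} − q_k·s_k, t_{k+1} = t_{k-1} − q_k·t_k, so r_k = a·s_k + b·t_k at every step:
  q = 1: r = 227, s = 1 − 1·0 = 1, t = 0 − 1·1 = -1  (check: 552·1 + 325·(-1) = 227)
  q = 1: r = 98, s = 0 − 1·1 = -1, t = 1 − 1·(-1) = 2  (check: 552·(-1) + 325·2 = 98)
  q = 2: r = 31, s = 1 − 2·(-1) = 3, t = -1 − 2·2 = -5  (check: 552·3 + 325·(-5) = 31)
  q = 3: r = 5, s = -1 − 3·3 = -10, t = 2 − 3·(-5) = 17  (check: 552·(-10) + 325·17 = 5)
  q = 6: r = 1, s = 3 − 6·(-10) = 63, t = -5 − 6·17 = -107  (check: 552·63 + 325·(-107) = 1)
The row with r = 1 (the gcd) gives the Bezout coefficients s = 63, t = -107.
Result: 552 · (63) + 325 · (-107) = 1.

gcd(552, 325) = 1; s = 63, t = -107 (check: 552·63 + 325·(-107) = 1).


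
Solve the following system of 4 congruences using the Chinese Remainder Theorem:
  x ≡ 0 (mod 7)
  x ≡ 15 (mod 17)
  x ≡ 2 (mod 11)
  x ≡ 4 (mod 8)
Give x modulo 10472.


Product of moduli M = 7 · 17 · 11 · 8 = 10472.
Merge one congruence at a time:
  Start: x ≡ 0 (mod 7).
  Combine with x ≡ 15 (mod 17); new modulus lcm = 119.
    Write x = 0 + 7·t and substitute into x ≡ 15 (mod 17): 7·t ≡ 15 − 0 = 15 (mod 17).
    The inverse of 7 mod 17 is 5 (since 7·5 = 35 = 2·17 + 1), so t ≡ 5·15 = 75 ≡ 7 (mod 17).
    Then x = 0 + 7·7 = 49, valid modulo lcm(7, 17) = 119: x ≡ 49 (mod 119).
  Combine with x ≡ 2 (mod 11); new modulus lcm = 1309.
    Write x = 49 + 119·t and substitute into x ≡ 2 (mod 11): 119·t ≡ 2 − 49 = -47 (mod 11).
    Reduce coefficients mod 11: 9·t ≡ 8 (mod 11).
    The inverse of 9 mod 11 is 5 (since 9·5 = 45 = 4·11 + 1), so t ≡ 5·8 = 40 ≡ 7 (mod 11).
    Then x = 49 + 119·7 = 882, valid modulo lcm(119, 11) = 1309: x ≡ 882 (mod 1309).
  Combine with x ≡ 4 (mod 8); new modulus lcm = 10472.
    Write x = 882 + 1309·t and substitute into x ≡ 4 (mod 8): 1309·t ≡ 4 − 882 = -878 (mod 8).
    Reduce coefficients mod 8: 5·t ≡ 2 (mod 8).
    The inverse of 5 mod 8 is 5 (since 5·5 = 25 = 3·8 + 1), so t ≡ 5·2 = 10 ≡ 2 (mod 8).
    Then x = 882 + 1309·2 = 3500, valid modulo lcm(1309, 8) = 10472: x ≡ 3500 (mod 10472).
Verify against each original: 3500 mod 7 = 0, 3500 mod 17 = 15, 3500 mod 11 = 2, 3500 mod 8 = 4.

x ≡ 3500 (mod 10472).


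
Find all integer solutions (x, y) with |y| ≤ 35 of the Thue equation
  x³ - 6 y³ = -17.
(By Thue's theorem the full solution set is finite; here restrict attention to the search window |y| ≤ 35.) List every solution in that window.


The equation is x³ - 6y³ = -17. For fixed y, x³ = 6·y³ − 17, so a solution requires the RHS to be a perfect cube.
Strategy: iterate y from -35 to 35, compute RHS = 6·y³ − 17, and check whether it is a (positive or negative) perfect cube.
Check small values of y:
  y = 0: RHS = -17 is not a perfect cube.
  y = 1: RHS = -11 is not a perfect cube.
  y = -1: RHS = -23 is not a perfect cube.
  y = 2: RHS = 31 is not a perfect cube.
  y = -2: RHS = -65 is not a perfect cube.
  y = 3: RHS = 145 is not a perfect cube.
  y = -3: RHS = -179 is not a perfect cube.
Continuing the search up to |y| = 35 finds no solutions either.
No (x, y) in the scanned range satisfies the equation.

No integer solutions with |y| ≤ 35.


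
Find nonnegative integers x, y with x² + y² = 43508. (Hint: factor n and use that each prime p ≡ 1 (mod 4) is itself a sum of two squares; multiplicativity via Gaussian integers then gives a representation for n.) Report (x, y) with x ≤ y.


Step 1: Factor n = 43508 = 2^2 · 73 · 149.
Step 2: Check the mod-4 condition on each prime factor: 2 = 2 (special); 73 ≡ 1 (mod 4), exponent 1; 149 ≡ 1 (mod 4), exponent 1.
All primes ≡ 3 (mod 4) appear to even exponent (or don't appear), so by the two-squares theorem n IS expressible as a sum of two squares.
Step 3: Build a representation. Group n = k² · m with k = 2 and m = 73 · 149 = 10877 (a product of primes ≡ 1 (mod 4)); a representation of m scales to one of n via (k·x)² + (k·y)² = k²(x² + y²). Each prime p ≡ 1 (mod 4) is itself a sum of two squares; find a² by testing p − a² for a perfect square:
  73: 73 − 1² = 72, 73 − 2² = 69, 73 − 3² = 64 = 8² ⇒ 73 = 3² + 8².
  149: 149 − 1² = 148, 149 − 2² = 145, 149 − 3² = 140, 149 − 4² = 133, 149 − 5² = 124, 149 − 6² = 113, 149 − 7² = 100 = 10² ⇒ 149 = 7² + 10².
  Combine using the Brahmagupta–Fibonacci identity (a² + b²)(c² + d²) = (ac − bd)² + (ad + bc)² = (ac + bd)² + (ad − bc)²:
  73 · 149 = 10877: from (3² + 8²)(7² + 10²), take (3·7 − 8·10, 3·10 + 8·7) = (21 − 80, 30 + 56) = (-59, 86); dropping signs (only squares matter) gives (59, 86); check 59² + 86² = 3481 + 7396 = 10877 ✓.
  Scale by k = 2: (2·59, 2·86) = (118, 172).
Step 4: Order so x ≤ y and verify: 118² + 172² = 13924 + 29584 = 43508 = n. ✓

n = 43508 = 118² + 172² (one valid representation with x ≤ y).


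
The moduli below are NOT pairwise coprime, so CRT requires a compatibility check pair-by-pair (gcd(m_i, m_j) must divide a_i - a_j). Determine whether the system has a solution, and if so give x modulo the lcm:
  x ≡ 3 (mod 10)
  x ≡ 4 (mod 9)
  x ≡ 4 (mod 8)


Moduli 10, 9, 8 are not pairwise coprime, so CRT works modulo lcm(m_i) when all pairwise compatibility conditions hold.
Pairwise compatibility: gcd(m_i, m_j) must divide a_i - a_j for every pair.
Merge one congruence at a time:
  Start: x ≡ 3 (mod 10).
  Combine with x ≡ 4 (mod 9): gcd(10, 9) = 1; 4 - 3 = 1, which IS divisible by 1, so compatible.
    Write x = 3 + 10·t and substitute into x ≡ 4 (mod 9): 10·t ≡ 4 − 3 = 1 (mod 9).
    Reduce coefficients mod 9: 1·t ≡ 1 (mod 9).
    So t ≡ 1 (mod 9).
    Then x = 3 + 10·1 = 13, valid modulo lcm(10, 9) = 90: x ≡ 13 (mod 90).
  Combine with x ≡ 4 (mod 8): gcd(90, 8) = 2, and 4 - 13 = -9 is NOT divisible by 2.
    ⇒ system is inconsistent (no integer solution).

No solution (the system is inconsistent).


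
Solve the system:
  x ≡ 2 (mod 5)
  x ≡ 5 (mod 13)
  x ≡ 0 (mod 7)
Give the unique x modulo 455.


Moduli 5, 13, 7 are pairwise coprime; by CRT there is a unique solution modulo M = 5 · 13 · 7 = 455.
Solve pairwise, accumulating the modulus:
  Start with x ≡ 2 (mod 5).
  Combine with x ≡ 5 (mod 13): since gcd(5, 13) = 1, we get a unique residue mod 65.
    Write x = 2 + 5·t and substitute into x ≡ 5 (mod 13): 5·t ≡ 5 − 2 = 3 (mod 13).
    The inverse of 5 mod 13 is 8 (since 5·8 = 40 = 3·13 + 1), so t ≡ 8·3 = 24 ≡ 11 (mod 13).
    Then x = 2 + 5·11 = 57, valid modulo lcm(5, 13) = 65: x ≡ 57 (mod 65).
  Combine with x ≡ 0 (mod 7): since gcd(65, 7) = 1, we get a unique residue mod 455.
    Write x = 57 + 65·t and substitute into x ≡ 0 (mod 7): 65·t ≡ 0 − 57 = -57 (mod 7).
    Reduce coefficients mod 7: 2·t ≡ 6 (mod 7).
    The inverse of 2 mod 7 is 4 (since 2·4 = 8 = 1·7 + 1), so t ≡ 4·6 = 24 ≡ 3 (mod 7).
    Then x = 57 + 65·3 = 252, valid modulo lcm(65, 7) = 455: x ≡ 252 (mod 455).
Verify: 252 mod 5 = 2 ✓, 252 mod 13 = 5 ✓, 252 mod 7 = 0 ✓.

x ≡ 252 (mod 455).


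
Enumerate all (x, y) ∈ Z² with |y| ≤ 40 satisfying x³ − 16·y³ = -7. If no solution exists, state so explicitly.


The equation is x³ - 16y³ = -7. For fixed y, x³ = 16·y³ − 7, so a solution requires the RHS to be a perfect cube.
Strategy: iterate y from -40 to 40, compute RHS = 16·y³ − 7, and check whether it is a (positive or negative) perfect cube.
Check small values of y:
  y = 0: RHS = -7 is not a perfect cube.
  y = 1: RHS = 9 is not a perfect cube.
  y = -1: RHS = -23 is not a perfect cube.
  y = 2: RHS = 121 is not a perfect cube.
  y = -2: RHS = -135 is not a perfect cube.
  y = 3: RHS = 425 is not a perfect cube.
  y = -3: RHS = -439 is not a perfect cube.
Continuing the search up to |y| = 40 finds no solutions either.
No (x, y) in the scanned range satisfies the equation.

No integer solutions with |y| ≤ 40.


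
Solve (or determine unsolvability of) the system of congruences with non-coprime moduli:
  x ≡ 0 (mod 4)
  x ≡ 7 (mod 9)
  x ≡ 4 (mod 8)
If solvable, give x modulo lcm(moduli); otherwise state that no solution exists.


Moduli 4, 9, 8 are not pairwise coprime, so CRT works modulo lcm(m_i) when all pairwise compatibility conditions hold.
Pairwise compatibility: gcd(m_i, m_j) must divide a_i - a_j for every pair.
Merge one congruence at a time:
  Start: x ≡ 0 (mod 4).
  Combine with x ≡ 7 (mod 9): gcd(4, 9) = 1; 7 - 0 = 7, which IS divisible by 1, so compatible.
    Write x = 0 + 4·t and substitute into x ≡ 7 (mod 9): 4·t ≡ 7 − 0 = 7 (mod 9).
    The inverse of 4 mod 9 is 7 (since 4·7 = 28 = 3·9 + 1), so t ≡ 7·7 = 49 ≡ 4 (mod 9).
    Then x = 0 + 4·4 = 16, valid modulo lcm(4, 9) = 36: x ≡ 16 (mod 36).
  Combine with x ≡ 4 (mod 8): gcd(36, 8) = 4; 4 - 16 = -12, which IS divisible by 4, so compatible.
    Write x = 16 + 36·t and substitute into x ≡ 4 (mod 8): 36·t ≡ 4 − 16 = -12 (mod 8).
    Divide the congruence (and modulus) by g = 4: 9·t ≡ -3 (mod 2).
    Reduce coefficients mod 2: 1·t ≡ 1 (mod 2).
    So t ≡ 1 (mod 2).
    Then x = 16 + 36·1 = 52, valid modulo lcm(36, 8) = 72: x ≡ 52 (mod 72).
Verify: 52 mod 4 = 0, 52 mod 9 = 7, 52 mod 8 = 4.

x ≡ 52 (mod 72).


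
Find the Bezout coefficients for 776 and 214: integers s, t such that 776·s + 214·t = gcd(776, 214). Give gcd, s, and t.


Euclidean algorithm on (776, 214) — divide until remainder is 0:
  776 = 3 · 214 + 134
  214 = 1 · 134 + 80
  134 = 1 · 80 + 54
  80 = 1 · 54 + 26
  54 = 2 · 26 + 2
  26 = 13 · 2 + 0
gcd(776, 214) = 2.
Track Bezout coefficients alongside the remainders: start with r₀ = 776 = a·1 + b·0 (s = 1, t = 0) and r₁ = 214 = a·0 + b·1 (s = 0, t = 1); each new remainder r_{k+1} = r_{k-1} − q_k·r_k inherits s_{k+1} = s_{k-1} − q_k·s_k, t_{k+1} = t_{k-1} − q_k·t_k, so r_k = a·s_k + b·t_k at every step:
  q = 3: r = 134, s = 1 − 3·0 = 1, t = 0 − 3·1 = -3  (check: 776·1 + 214·(-3) = 134)
  q = 1: r = 80, s = 0 − 1·1 = -1, t = 1 − 1·(-3) = 4  (check: 776·(-1) + 214·4 = 80)
  q = 1: r = 54, s = 1 − 1·(-1) = 2, t = -3 − 1·4 = -7  (check: 776·2 + 214·(-7) = 54)
  q = 1: r = 26, s = -1 − 1·2 = -3, t = 4 − 1·(-7) = 11  (check: 776·(-3) + 214·11 = 26)
  q = 2: r = 2, s = 2 − 2·(-3) = 8, t = -7 − 2·11 = -29  (check: 776·8 + 214·(-29) = 2)
The row with r = 2 (the gcd) gives the Bezout coefficients s = 8, t = -29.
Result: 776 · (8) + 214 · (-29) = 2.

gcd(776, 214) = 2; s = 8, t = -29 (check: 776·8 + 214·(-29) = 2).


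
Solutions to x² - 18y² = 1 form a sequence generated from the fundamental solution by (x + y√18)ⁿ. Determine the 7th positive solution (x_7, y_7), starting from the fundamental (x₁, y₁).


Step 1: Find the fundamental solution (x₁, y₁) of x² - 18y² = 1.
  Expand √18 as a continued fraction. a₀ = ⌊√18⌋ = 4; iterate m_{k+1} = d_k·a_k − m_k, d_{k+1} = (18 − m_{k+1}²)/d_k, a_{k+1} = ⌊(a₀ + m_{k+1})/d_{k+1}⌋ (starting m₀ = 0, d₀ = 1), with convergents p_k = a_k·p_{k-1} + p_{k-2}, q_k = a_k·q_{k-1} + q_{k-2} (p₋₁ = 1, q₋₁ = 0):
  k = 0: a₀ = 4; p₀/q₀ = 4/1; p₀² − 18·q₀² = 16 − 18 = -2.
  k = 1: m = 4, d = 2, a = ⌊(4 + 4)/2⌋ = 4; p/q = (4·4 + 1)/(4·1 + 0) = 17/4; p² − 18·q² = 289 − 288 = 1.
  The first convergent with p² − 18·q² = 1 gives the fundamental solution (x₁, y₁) = (17, 4).
Step 2: Apply the recurrence (x_{n+1}, y_{n+1}) = (x₁x_n + 18y₁y_n, x₁y_n + y₁x_n) repeatedly.
  From (x_1, y_1) = (17, 4): x_2 = 17·17 + 18·4·4 = 577; y_2 = 17·4 + 4·17 = 136.
  From (x_2, y_2) = (577, 136): x_3 = 17·577 + 18·4·136 = 19601; y_3 = 17·136 + 4·577 = 4620.
  From (x_3, y_3) = (19601, 4620): x_4 = 17·19601 + 18·4·4620 = 665857; y_4 = 17·4620 + 4·19601 = 156944.
  From (x_4, y_4) = (665857, 156944): x_5 = 17·665857 + 18·4·156944 = 22619537; y_5 = 17·156944 + 4·665857 = 5331476.
  From (x_5, y_5) = (22619537, 5331476): x_6 = 17·22619537 + 18·4·5331476 = 768398401; y_6 = 17·5331476 + 4·22619537 = 181113240.
  From (x_6, y_6) = (768398401, 181113240): x_7 = 17·768398401 + 18·4·181113240 = 26102926097; y_7 = 17·181113240 + 4·768398401 = 6152518684.
Step 3: Verify x_7² - 18·y_7² = 681362750825443653409 - 681362750825443653408 = 1 (should be 1). ✓

(x_1, y_1) = (17, 4); (x_7, y_7) = (26102926097, 6152518684).


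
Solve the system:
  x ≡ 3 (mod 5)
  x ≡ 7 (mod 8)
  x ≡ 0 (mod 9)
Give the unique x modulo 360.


Moduli 5, 8, 9 are pairwise coprime; by CRT there is a unique solution modulo M = 5 · 8 · 9 = 360.
Solve pairwise, accumulating the modulus:
  Start with x ≡ 3 (mod 5).
  Combine with x ≡ 7 (mod 8): since gcd(5, 8) = 1, we get a unique residue mod 40.
    Write x = 3 + 5·t and substitute into x ≡ 7 (mod 8): 5·t ≡ 7 − 3 = 4 (mod 8).
    The inverse of 5 mod 8 is 5 (since 5·5 = 25 = 3·8 + 1), so t ≡ 5·4 = 20 ≡ 4 (mod 8).
    Then x = 3 + 5·4 = 23, valid modulo lcm(5, 8) = 40: x ≡ 23 (mod 40).
  Combine with x ≡ 0 (mod 9): since gcd(40, 9) = 1, we get a unique residue mod 360.
    Write x = 23 + 40·t and substitute into x ≡ 0 (mod 9): 40·t ≡ 0 − 23 = -23 (mod 9).
    Reduce coefficients mod 9: 4·t ≡ 4 (mod 9).
    The inverse of 4 mod 9 is 7 (since 4·7 = 28 = 3·9 + 1), so t ≡ 7·4 = 28 ≡ 1 (mod 9).
    Then x = 23 + 40·1 = 63, valid modulo lcm(40, 9) = 360: x ≡ 63 (mod 360).
Verify: 63 mod 5 = 3 ✓, 63 mod 8 = 7 ✓, 63 mod 9 = 0 ✓.

x ≡ 63 (mod 360).


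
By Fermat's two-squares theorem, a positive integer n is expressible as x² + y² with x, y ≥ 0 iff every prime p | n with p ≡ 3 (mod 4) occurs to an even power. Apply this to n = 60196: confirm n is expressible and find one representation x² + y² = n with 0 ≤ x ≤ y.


Step 1: Factor n = 60196 = 2^2 · 101 · 149.
Step 2: Check the mod-4 condition on each prime factor: 2 = 2 (special); 101 ≡ 1 (mod 4), exponent 1; 149 ≡ 1 (mod 4), exponent 1.
All primes ≡ 3 (mod 4) appear to even exponent (or don't appear), so by the two-squares theorem n IS expressible as a sum of two squares.
Step 3: Build a representation. Group n = k² · m with k = 2 and m = 101 · 149 = 15049 (a product of primes ≡ 1 (mod 4)); a representation of m scales to one of n via (k·x)² + (k·y)² = k²(x² + y²). Each prime p ≡ 1 (mod 4) is itself a sum of two squares; find a² by testing p − a² for a perfect square:
  101: 101 − 1² = 100 = 10² ⇒ 101 = 1² + 10².
  149: 149 − 1² = 148, 149 − 2² = 145, 149 − 3² = 140, 149 − 4² = 133, 149 − 5² = 124, 149 − 6² = 113, 149 − 7² = 100 = 10² ⇒ 149 = 7² + 10².
  Combine using the Brahmagupta–Fibonacci identity (a² + b²)(c² + d²) = (ac − bd)² + (ad + bc)² = (ac + bd)² + (ad − bc)²:
  101 · 149 = 15049: from (1² + 10²)(7² + 10²), take (1·7 − 10·10, 1·10 + 10·7) = (7 − 100, 10 + 70) = (-93, 80); dropping signs (only squares matter) gives (93, 80); check 93² + 80² = 8649 + 6400 = 15049 ✓.
  Scale by k = 2: (2·93, 2·80) = (186, 160).
Step 4: Order so x ≤ y and verify: 160² + 186² = 25600 + 34596 = 60196 = n. ✓

n = 60196 = 160² + 186² (one valid representation with x ≤ y).


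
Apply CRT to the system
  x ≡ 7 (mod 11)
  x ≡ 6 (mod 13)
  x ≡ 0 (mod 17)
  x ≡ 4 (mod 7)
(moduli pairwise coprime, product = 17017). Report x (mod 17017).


Product of moduli M = 11 · 13 · 17 · 7 = 17017.
Merge one congruence at a time:
  Start: x ≡ 7 (mod 11).
  Combine with x ≡ 6 (mod 13); new modulus lcm = 143.
    Write x = 7 + 11·t and substitute into x ≡ 6 (mod 13): 11·t ≡ 6 − 7 = -1 (mod 13).
    Reduce coefficients mod 13: 11·t ≡ 12 (mod 13).
    The inverse of 11 mod 13 is 6 (since 11·6 = 66 = 5·13 + 1), so t ≡ 6·12 = 72 ≡ 7 (mod 13).
    Then x = 7 + 11·7 = 84, valid modulo lcm(11, 13) = 143: x ≡ 84 (mod 143).
  Combine with x ≡ 0 (mod 17); new modulus lcm = 2431.
    Write x = 84 + 143·t and substitute into x ≡ 0 (mod 17): 143·t ≡ 0 − 84 = -84 (mod 17).
    Reduce coefficients mod 17: 7·t ≡ 1 (mod 17).
    The inverse of 7 mod 17 is 5 (since 7·5 = 35 = 2·17 + 1), so t ≡ 5·1 = 5 ≡ 5 (mod 17).
    Then x = 84 + 143·5 = 799, valid modulo lcm(143, 17) = 2431: x ≡ 799 (mod 2431).
  Combine with x ≡ 4 (mod 7); new modulus lcm = 17017.
    Write x = 799 + 2431·t and substitute into x ≡ 4 (mod 7): 2431·t ≡ 4 − 799 = -795 (mod 7).
    Reduce coefficients mod 7: 2·t ≡ 3 (mod 7).
    The inverse of 2 mod 7 is 4 (since 2·4 = 8 = 1·7 + 1), so t ≡ 4·3 = 12 ≡ 5 (mod 7).
    Then x = 799 + 2431·5 = 12954, valid modulo lcm(2431, 7) = 17017: x ≡ 12954 (mod 17017).
Verify against each original: 12954 mod 11 = 7, 12954 mod 13 = 6, 12954 mod 17 = 0, 12954 mod 7 = 4.

x ≡ 12954 (mod 17017).


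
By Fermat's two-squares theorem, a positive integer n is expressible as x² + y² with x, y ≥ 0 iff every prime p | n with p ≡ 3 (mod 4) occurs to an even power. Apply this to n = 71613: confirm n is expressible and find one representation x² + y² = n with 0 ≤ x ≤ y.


Step 1: Factor n = 71613 = 3^2 · 73 · 109.
Step 2: Check the mod-4 condition on each prime factor: 3 ≡ 3 (mod 4), exponent 2 (must be even); 73 ≡ 1 (mod 4), exponent 1; 109 ≡ 1 (mod 4), exponent 1.
All primes ≡ 3 (mod 4) appear to even exponent (or don't appear), so by the two-squares theorem n IS expressible as a sum of two squares.
Step 3: Build a representation. Group n = k² · m with k = 3 and m = 73 · 109 = 7957 (a product of primes ≡ 1 (mod 4)); a representation of m scales to one of n via (k·x)² + (k·y)² = k²(x² + y²). Each prime p ≡ 1 (mod 4) is itself a sum of two squares; find a² by testing p − a² for a perfect square:
  73: 73 − 1² = 72, 73 − 2² = 69, 73 − 3² = 64 = 8² ⇒ 73 = 3² + 8².
  109: 109 − 1² = 108, 109 − 2² = 105, 109 − 3² = 100 = 10² ⇒ 109 = 3² + 10².
  Combine using the Brahmagupta–Fibonacci identity (a² + b²)(c² + d²) = (ac − bd)² + (ad + bc)² = (ac + bd)² + (ad − bc)²:
  73 · 109 = 7957: from (3² + 8²)(3² + 10²), take (3·3 − 8·10, 3·10 + 8·3) = (9 − 80, 30 + 24) = (-71, 54); dropping signs (only squares matter) gives (71, 54); check 71² + 54² = 5041 + 2916 = 7957 ✓.
  Scale by k = 3: (3·71, 3·54) = (213, 162).
Step 4: Order so x ≤ y and verify: 162² + 213² = 26244 + 45369 = 71613 = n. ✓

n = 71613 = 162² + 213² (one valid representation with x ≤ y).


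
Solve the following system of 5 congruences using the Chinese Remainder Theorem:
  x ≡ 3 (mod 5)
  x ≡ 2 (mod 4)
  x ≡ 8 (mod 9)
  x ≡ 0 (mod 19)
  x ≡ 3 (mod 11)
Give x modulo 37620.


Product of moduli M = 5 · 4 · 9 · 19 · 11 = 37620.
Merge one congruence at a time:
  Start: x ≡ 3 (mod 5).
  Combine with x ≡ 2 (mod 4); new modulus lcm = 20.
    Write x = 3 + 5·t and substitute into x ≡ 2 (mod 4): 5·t ≡ 2 − 3 = -1 (mod 4).
    Reduce coefficients mod 4: 1·t ≡ 3 (mod 4).
    So t ≡ 3 (mod 4).
    Then x = 3 + 5·3 = 18, valid modulo lcm(5, 4) = 20: x ≡ 18 (mod 20).
  Combine with x ≡ 8 (mod 9); new modulus lcm = 180.
    Write x = 18 + 20·t and substitute into x ≡ 8 (mod 9): 20·t ≡ 8 − 18 = -10 (mod 9).
    Reduce coefficients mod 9: 2·t ≡ 8 (mod 9).
    The inverse of 2 mod 9 is 5 (since 2·5 = 10 = 1·9 + 1), so t ≡ 5·8 = 40 ≡ 4 (mod 9).
    Then x = 18 + 20·4 = 98, valid modulo lcm(20, 9) = 180: x ≡ 98 (mod 180).
  Combine with x ≡ 0 (mod 19); new modulus lcm = 3420.
    Write x = 98 + 180·t and substitute into x ≡ 0 (mod 19): 180·t ≡ 0 − 98 = -98 (mod 19).
    Reduce coefficients mod 19: 9·t ≡ 16 (mod 19).
    The inverse of 9 mod 19 is 17 (since 9·17 = 153 = 8·19 + 1), so t ≡ 17·16 = 272 ≡ 6 (mod 19).
    Then x = 98 + 180·6 = 1178, valid modulo lcm(180, 19) = 3420: x ≡ 1178 (mod 3420).
  Combine with x ≡ 3 (mod 11); new modulus lcm = 37620.
    Write x = 1178 + 3420·t and substitute into x ≡ 3 (mod 11): 3420·t ≡ 3 − 1178 = -1175 (mod 11).
    Reduce coefficients mod 11: 10·t ≡ 2 (mod 11).
    The inverse of 10 mod 11 is 10 (since 10·10 = 100 = 9·11 + 1), so t ≡ 10·2 = 20 ≡ 9 (mod 11).
    Then x = 1178 + 3420·9 = 31958, valid modulo lcm(3420, 11) = 37620: x ≡ 31958 (mod 37620).
Verify against each original: 31958 mod 5 = 3, 31958 mod 4 = 2, 31958 mod 9 = 8, 31958 mod 19 = 0, 31958 mod 11 = 3.

x ≡ 31958 (mod 37620).


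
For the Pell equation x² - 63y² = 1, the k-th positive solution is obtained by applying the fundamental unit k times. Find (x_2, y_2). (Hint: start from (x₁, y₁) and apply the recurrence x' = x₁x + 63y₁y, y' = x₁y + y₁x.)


Step 1: Find the fundamental solution (x₁, y₁) of x² - 63y² = 1.
  Expand √63 as a continued fraction. a₀ = ⌊√63⌋ = 7; iterate m_{k+1} = d_k·a_k − m_k, d_{k+1} = (63 − m_{k+1}²)/d_k, a_{k+1} = ⌊(a₀ + m_{k+1})/d_{k+1}⌋ (starting m₀ = 0, d₀ = 1), with convergents p_k = a_k·p_{k-1} + p_{k-2}, q_k = a_k·q_{k-1} + q_{k-2} (p₋₁ = 1, q₋₁ = 0):
  k = 0: a₀ = 7; p₀/q₀ = 7/1; p₀² − 63·q₀² = 49 − 63 = -14.
  k = 1: m = 7, d = 14, a = ⌊(7 + 7)/14⌋ = 1; p/q = (1·7 + 1)/(1·1 + 0) = 8/1; p² − 63·q² = 64 − 63 = 1.
  The first convergent with p² − 63·q² = 1 gives the fundamental solution (x₁, y₁) = (8, 1).
Step 2: Apply the recurrence (x_{n+1}, y_{n+1}) = (x₁x_n + 63y₁y_n, x₁y_n + y₁x_n) repeatedly.
  From (x_1, y_1) = (8, 1): x_2 = 8·8 + 63·1·1 = 127; y_2 = 8·1 + 1·8 = 16.
Step 3: Verify x_2² - 63·y_2² = 16129 - 16128 = 1 (should be 1). ✓

(x_1, y_1) = (8, 1); (x_2, y_2) = (127, 16).
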